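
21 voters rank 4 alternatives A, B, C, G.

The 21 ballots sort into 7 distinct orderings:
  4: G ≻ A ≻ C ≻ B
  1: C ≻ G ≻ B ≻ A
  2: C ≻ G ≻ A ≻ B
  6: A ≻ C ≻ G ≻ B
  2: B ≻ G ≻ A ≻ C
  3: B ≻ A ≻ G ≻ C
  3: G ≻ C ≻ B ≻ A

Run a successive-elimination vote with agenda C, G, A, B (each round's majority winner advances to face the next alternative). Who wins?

G

Round 1: C vs G — 9–12, G advances.
Round 2: G vs A — 12–9, G advances.
Round 3: G vs B — 16–5, G advances.
The agenda winner is G.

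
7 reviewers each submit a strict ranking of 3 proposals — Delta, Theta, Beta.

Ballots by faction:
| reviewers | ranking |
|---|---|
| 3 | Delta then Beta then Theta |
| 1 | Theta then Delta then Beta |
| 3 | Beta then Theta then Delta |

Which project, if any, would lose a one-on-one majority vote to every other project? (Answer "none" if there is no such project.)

none

Pairwise majorities:
Delta vs Theta: Theta wins 4–3.
Delta vs Beta: Delta, 4–3.
Theta vs Beta: Beta wins 6–1.
No project is winless: Delta beats Beta; Theta beats Delta; Beta beats Theta. There is no Condorcet loser.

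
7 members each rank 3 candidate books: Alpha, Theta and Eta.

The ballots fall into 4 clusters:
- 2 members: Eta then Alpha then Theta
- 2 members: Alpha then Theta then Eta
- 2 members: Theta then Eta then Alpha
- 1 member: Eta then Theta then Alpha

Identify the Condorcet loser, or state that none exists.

none

Pairwise majorities:
Alpha vs Theta: Alpha, 4–3.
Alpha vs Eta: Eta wins 5–2.
Theta–Eta: Theta 4–3.
No book is winless: Alpha beats Theta; Theta beats Eta; Eta beats Alpha. There is no Condorcet loser.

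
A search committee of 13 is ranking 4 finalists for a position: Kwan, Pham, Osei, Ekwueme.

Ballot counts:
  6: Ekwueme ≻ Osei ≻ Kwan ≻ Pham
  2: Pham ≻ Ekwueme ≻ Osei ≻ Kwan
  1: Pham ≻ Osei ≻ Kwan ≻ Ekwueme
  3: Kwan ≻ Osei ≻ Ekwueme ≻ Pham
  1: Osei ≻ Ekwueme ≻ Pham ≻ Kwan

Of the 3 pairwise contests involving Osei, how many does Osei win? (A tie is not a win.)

2

Osei against each rival (13 committee members):
Osei vs Kwan: 10 to 3, Osei.
Osei vs Pham: Osei, 10–3.
Osei vs Ekwueme: 5 to 8, Ekwueme.
Osei beats Kwan, Pham; loses to Ekwueme — 2 pairwise wins.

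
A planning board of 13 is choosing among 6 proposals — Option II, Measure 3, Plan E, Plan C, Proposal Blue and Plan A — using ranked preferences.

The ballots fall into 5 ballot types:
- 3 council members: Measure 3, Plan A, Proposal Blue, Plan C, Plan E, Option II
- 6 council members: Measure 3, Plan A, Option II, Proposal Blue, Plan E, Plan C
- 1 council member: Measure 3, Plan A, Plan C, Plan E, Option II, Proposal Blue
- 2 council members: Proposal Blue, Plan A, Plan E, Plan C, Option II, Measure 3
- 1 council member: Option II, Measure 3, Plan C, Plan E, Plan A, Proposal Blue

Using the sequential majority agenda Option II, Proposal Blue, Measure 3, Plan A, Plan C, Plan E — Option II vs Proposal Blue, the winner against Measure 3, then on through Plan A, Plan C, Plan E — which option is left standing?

Measure 3

Round 1: Option II vs Proposal Blue — 8–5, Option II advances.
Round 2: Option II vs Measure 3 — 3–10, Measure 3 advances.
Round 3: Measure 3 vs Plan A — 11–2, Measure 3 advances.
Round 4: Measure 3 vs Plan C — 11–2, Measure 3 advances.
Round 5: Measure 3 vs Plan E — 11–2, Measure 3 advances.
The agenda winner is Measure 3.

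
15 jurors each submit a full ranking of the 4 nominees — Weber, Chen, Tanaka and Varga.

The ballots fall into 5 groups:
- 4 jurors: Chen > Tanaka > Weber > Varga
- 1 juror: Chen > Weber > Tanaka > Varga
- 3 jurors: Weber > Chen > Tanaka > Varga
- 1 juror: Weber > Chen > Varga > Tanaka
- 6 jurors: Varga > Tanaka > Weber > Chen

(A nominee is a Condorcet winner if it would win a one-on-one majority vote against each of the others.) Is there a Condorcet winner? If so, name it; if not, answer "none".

Head-to-head results (15 jurors):
Weber–Chen: Weber 10–5.
Weber vs Tanaka: Tanaka wins 10–5.
Weber vs Varga: Weber wins 9–6.
Chen–Tanaka: Chen 9–6.
Chen–Varga: Chen 9–6.
Tanaka vs Varga: Tanaka wins 8–7.
No nominee is unbeaten: Weber loses to Tanaka; Chen loses to Weber; Tanaka loses to Chen; Varga loses to Weber. In particular Weber → Chen → Tanaka → Weber is a majority cycle — no Condorcet winner exists.

none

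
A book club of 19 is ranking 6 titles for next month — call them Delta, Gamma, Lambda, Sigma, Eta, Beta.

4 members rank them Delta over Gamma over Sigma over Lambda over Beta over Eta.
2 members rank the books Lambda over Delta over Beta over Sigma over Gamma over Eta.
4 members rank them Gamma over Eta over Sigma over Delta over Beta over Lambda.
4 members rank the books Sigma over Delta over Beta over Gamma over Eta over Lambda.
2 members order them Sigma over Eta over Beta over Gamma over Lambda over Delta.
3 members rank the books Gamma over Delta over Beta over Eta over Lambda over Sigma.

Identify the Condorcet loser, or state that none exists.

Lambda

Head-to-head results (19 members):
Delta vs Gamma: 4+2+4 = 10 for Delta, 9 for Gamma — Delta by 10–9.
Delta vs Lambda: Delta is ranked higher on 4+4+4+3 = 15 ballots, Lambda on 4. Delta wins 15–4.
Delta vs Sigma: Delta is ranked higher on 4+2+3 = 9 ballots, Sigma on 10. Sigma wins 10–9.
Delta vs Eta: Delta is ranked higher on 4+2+4+3 = 13 ballots, Eta on 6. Delta wins 13–6.
Delta–Beta: Delta 17–2.
Gamma vs Lambda: 17 to 2, Gamma.
Gamma vs Sigma: Gamma, 11–8.
Gamma–Eta: Gamma 17–2.
Gamma vs Beta: 11 to 8, Gamma.
Lambda vs Sigma: 5 to 14, Sigma.
Lambda vs Eta: Lambda preferred on 4+2 = 6 ballots; Eta wins 13–6.
Lambda vs Beta: Lambda is ranked higher on 4+2 = 6 ballots, Beta on 13. Beta wins 13–6.
Sigma–Eta: Sigma 12–7.
Sigma vs Beta: Sigma preferred on 4+4+4+2 = 14 ballots; Sigma wins 14–5.
Eta vs Beta: Beta, 13–6.
Lambda loses to every other book — it is the Condorcet loser.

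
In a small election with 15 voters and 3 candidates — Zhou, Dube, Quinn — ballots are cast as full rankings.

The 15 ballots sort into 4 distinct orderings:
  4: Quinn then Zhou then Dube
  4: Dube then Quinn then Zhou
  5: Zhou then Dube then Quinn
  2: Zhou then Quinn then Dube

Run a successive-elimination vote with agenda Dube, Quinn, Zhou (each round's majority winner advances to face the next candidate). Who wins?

Zhou

Round 1: Dube vs Quinn — 9–6, Dube advances.
Round 2: Dube vs Zhou — 4–11, Zhou advances.
The agenda winner is Zhou.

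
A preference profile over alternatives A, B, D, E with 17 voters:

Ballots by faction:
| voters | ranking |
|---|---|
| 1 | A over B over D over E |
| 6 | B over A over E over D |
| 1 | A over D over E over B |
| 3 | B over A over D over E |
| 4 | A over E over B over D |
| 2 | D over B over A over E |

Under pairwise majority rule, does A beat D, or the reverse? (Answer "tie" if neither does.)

Ballots ranking A above D: 1 + 6 + 1 + 3 + 4 = 15.
Ballots ranking D above A: 17 − 15 = 2.
A wins the head-to-head 15–2.

A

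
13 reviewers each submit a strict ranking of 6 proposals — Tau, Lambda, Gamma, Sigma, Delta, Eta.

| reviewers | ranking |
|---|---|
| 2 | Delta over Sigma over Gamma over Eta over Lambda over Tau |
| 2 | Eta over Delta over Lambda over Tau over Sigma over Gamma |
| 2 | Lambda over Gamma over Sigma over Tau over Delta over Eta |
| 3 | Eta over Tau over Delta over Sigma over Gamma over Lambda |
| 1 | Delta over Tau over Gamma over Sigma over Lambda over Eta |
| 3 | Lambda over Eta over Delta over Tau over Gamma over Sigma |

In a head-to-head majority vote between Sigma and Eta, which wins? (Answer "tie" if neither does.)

Eta

Ballots ranking Sigma above Eta: 2 + 2 + 1 = 5.
Ballots ranking Eta above Sigma: 13 − 5 = 8.
Eta wins the head-to-head 8–5.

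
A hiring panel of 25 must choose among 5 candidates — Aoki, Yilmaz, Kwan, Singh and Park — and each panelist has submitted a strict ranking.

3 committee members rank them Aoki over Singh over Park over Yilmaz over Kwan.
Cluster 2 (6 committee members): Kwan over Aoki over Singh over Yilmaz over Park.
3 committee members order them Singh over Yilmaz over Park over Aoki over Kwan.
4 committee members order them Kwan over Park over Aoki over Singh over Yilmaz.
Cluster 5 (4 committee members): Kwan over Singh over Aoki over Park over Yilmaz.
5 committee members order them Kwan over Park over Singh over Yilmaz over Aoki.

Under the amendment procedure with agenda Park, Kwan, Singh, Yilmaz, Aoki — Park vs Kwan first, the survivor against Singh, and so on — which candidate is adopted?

Kwan

Round 1: Park vs Kwan — 6–19, Kwan advances.
Round 2: Kwan vs Singh — 19–6, Kwan advances.
Round 3: Kwan vs Yilmaz — 19–6, Kwan advances.
Round 4: Kwan vs Aoki — 19–6, Kwan advances.
Kwan survives the agenda.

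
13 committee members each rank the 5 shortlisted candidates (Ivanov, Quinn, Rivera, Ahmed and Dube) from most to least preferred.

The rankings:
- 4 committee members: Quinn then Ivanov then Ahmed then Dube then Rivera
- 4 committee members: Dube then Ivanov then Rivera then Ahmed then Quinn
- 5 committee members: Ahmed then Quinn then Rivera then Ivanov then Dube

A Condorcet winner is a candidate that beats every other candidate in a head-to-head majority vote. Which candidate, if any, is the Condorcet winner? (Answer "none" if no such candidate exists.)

Pairwise majorities:
Ivanov vs Quinn: Ivanov preferred on 4 ballots; Quinn wins 9–4.
Ivanov vs Rivera: 8 to 5, Ivanov.
Ivanov vs Ahmed: 4+4 = 8 for Ivanov, 5 for Ahmed — Ivanov by 8–5.
Ivanov vs Dube: 4+5 = 9 for Ivanov, 4 for Dube — Ivanov by 9–4.
Quinn vs Rivera: Quinn is ranked higher on 4+5 = 9 ballots, Rivera on 4. Quinn wins 9–4.
Quinn vs Ahmed: Quinn preferred on 4 ballots; Ahmed wins 9–4.
Quinn vs Dube: Quinn preferred on 4+5 = 9 ballots; Quinn wins 9–4.
Rivera vs Ahmed: 4 for Rivera, 9 for Ahmed — Ahmed by 9–4.
Rivera vs Dube: 5 for Rivera, 8 for Dube — Dube by 8–5.
Ahmed vs Dube: 4+5 = 9 for Ahmed, 4 for Dube — Ahmed by 9–4.
Each candidate drops at least one matchup (Ivanov loses to Quinn; Quinn loses to Ahmed; Rivera loses to Ivanov; Ahmed loses to Ivanov; Dube loses to Ivanov); the cycle Ivanov > Ahmed > Quinn > Ivanov rules out a Condorcet winner.

none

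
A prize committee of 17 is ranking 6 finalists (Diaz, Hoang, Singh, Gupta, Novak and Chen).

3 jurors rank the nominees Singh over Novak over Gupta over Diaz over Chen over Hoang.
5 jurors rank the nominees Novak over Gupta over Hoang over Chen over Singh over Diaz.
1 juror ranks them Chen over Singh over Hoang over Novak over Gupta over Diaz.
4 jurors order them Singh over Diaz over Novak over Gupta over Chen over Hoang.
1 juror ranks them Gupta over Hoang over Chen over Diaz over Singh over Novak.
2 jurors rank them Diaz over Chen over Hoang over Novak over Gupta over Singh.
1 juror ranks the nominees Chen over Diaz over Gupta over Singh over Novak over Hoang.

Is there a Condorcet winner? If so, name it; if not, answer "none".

Pairwise majorities:
Diaz vs Hoang: 10 to 7, Diaz.
Diaz vs Singh: Diaz is ranked higher on 1+2+1 = 4 ballots, Singh on 13. Singh wins 13–4.
Diaz vs Gupta: Gupta, 10–7.
Diaz vs Novak: 4+1+2+1 = 8 for Diaz, 9 for Novak — Novak by 9–8.
Diaz vs Chen: Diaz preferred on 3+4+2 = 9 ballots; Diaz wins 9–8.
Hoang vs Singh: Singh, 9–8.
Hoang vs Gupta: Gupta wins 14–3.
Hoang vs Novak: 4 to 13, Novak.
Hoang–Chen: Chen 11–6.
Singh–Gupta: Gupta 9–8.
Singh vs Novak: 10 to 7, Singh.
Singh vs Chen: Singh preferred on 3+4 = 7 ballots; Chen wins 10–7.
Gupta–Novak: Novak 15–2.
Gupta vs Chen: Gupta wins 13–4.
Novak vs Chen: Novak wins 12–5.
Each nominee drops at least one matchup (Diaz loses to Singh; Hoang loses to Diaz; Singh loses to Gupta; Gupta loses to Novak; Novak loses to Singh; Chen loses to Diaz); the cycle Diaz beats Chen beats Singh beats Diaz rules out a Condorcet winner.

none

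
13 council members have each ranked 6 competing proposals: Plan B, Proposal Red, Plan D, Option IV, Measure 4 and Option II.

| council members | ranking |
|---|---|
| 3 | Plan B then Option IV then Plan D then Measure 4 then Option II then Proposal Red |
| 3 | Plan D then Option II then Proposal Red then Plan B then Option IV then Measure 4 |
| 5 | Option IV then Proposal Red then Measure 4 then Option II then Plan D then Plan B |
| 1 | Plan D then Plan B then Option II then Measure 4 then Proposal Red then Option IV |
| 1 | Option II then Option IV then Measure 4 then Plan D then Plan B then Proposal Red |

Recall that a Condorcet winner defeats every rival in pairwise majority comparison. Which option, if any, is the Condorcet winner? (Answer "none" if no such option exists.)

Check each pair by majority over 13 ballots:
Plan B–Proposal Red: Proposal Red 8–5.
Plan B vs Plan D: Plan D, 10–3.
Plan B–Option IV: Plan B 7–6.
Plan B vs Measure 4: Plan B, 7–6.
Plan B–Option II: Option II 9–4.
Proposal Red vs Plan D: Plan D wins 8–5.
Proposal Red vs Option IV: Option IV wins 9–4.
Proposal Red vs Measure 4: Proposal Red wins 8–5.
Proposal Red–Option II: Option II 8–5.
Plan D vs Option IV: Option IV wins 9–4.
Plan D vs Measure 4: Plan D, 7–6.
Plan D vs Option II: Plan D wins 7–6.
Option IV–Measure 4: Option IV 12–1.
Option IV vs Option II: Option IV wins 8–5.
Measure 4 vs Option II: Measure 4, 8–5.
No option is unbeaten: Plan B loses to Proposal Red; Proposal Red loses to Plan D; Plan D loses to Option IV; Option IV loses to Plan B; Measure 4 loses to Plan B; Option II loses to Plan D. In particular Plan B beats Option IV beats Proposal Red beats Plan B is a majority cycle — no Condorcet winner exists.

none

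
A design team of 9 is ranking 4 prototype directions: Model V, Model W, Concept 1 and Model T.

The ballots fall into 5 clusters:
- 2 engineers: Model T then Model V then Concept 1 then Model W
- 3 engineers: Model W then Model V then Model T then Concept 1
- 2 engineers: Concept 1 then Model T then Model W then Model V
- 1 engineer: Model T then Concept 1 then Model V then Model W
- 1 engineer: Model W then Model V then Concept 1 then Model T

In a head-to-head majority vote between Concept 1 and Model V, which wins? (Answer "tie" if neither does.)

Model V

Ballots ranking Concept 1 above Model V: 2 + 1 = 3.
Ballots ranking Model V above Concept 1: 9 − 3 = 6.
Model V wins the head-to-head 6–3.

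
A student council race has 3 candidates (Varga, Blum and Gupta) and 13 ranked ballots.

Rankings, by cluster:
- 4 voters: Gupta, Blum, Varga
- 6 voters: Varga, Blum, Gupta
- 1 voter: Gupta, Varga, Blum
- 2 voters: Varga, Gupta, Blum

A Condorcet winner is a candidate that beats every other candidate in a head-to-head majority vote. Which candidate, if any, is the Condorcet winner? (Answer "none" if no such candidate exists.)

Head-to-head results (13 voters):
Varga vs Blum: Varga preferred on 6+1+2 = 9 ballots; Varga wins 9–4.
Varga vs Gupta: 8 to 5, Varga.
Blum vs Gupta: 6 for Blum, 7 for Gupta — Gupta by 7–6.
Varga defeats every rival head-to-head and is the Condorcet winner.

Varga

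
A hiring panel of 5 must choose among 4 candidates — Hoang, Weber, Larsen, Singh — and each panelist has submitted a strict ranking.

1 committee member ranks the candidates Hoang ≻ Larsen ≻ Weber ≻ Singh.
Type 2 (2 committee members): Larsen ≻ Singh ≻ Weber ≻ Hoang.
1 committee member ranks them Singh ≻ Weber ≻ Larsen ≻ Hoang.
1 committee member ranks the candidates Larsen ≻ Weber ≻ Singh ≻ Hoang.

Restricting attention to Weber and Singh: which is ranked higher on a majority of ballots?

Ballots ranking Weber above Singh: 1 + 1 = 2.
Ballots ranking Singh above Weber: 5 − 2 = 3.
Singh wins the head-to-head 3–2.

Singh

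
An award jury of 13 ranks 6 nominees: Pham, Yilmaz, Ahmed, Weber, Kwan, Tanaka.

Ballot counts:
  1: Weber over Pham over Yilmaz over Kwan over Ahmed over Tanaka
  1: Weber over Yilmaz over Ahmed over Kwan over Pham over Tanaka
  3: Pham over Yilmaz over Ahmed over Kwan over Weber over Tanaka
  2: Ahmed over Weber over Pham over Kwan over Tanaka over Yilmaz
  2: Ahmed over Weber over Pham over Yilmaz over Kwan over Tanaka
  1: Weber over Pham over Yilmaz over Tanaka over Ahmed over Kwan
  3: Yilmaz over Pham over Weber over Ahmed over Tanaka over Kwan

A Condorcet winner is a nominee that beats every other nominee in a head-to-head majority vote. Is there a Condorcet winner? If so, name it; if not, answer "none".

none

Head-to-head results (13 jurors):
Pham–Yilmaz: Pham 9–4.
Pham–Ahmed: Pham 8–5.
Pham vs Weber: Weber, 7–6.
Pham–Kwan: Pham 12–1.
Pham vs Tanaka: Pham, 13–0.
Yilmaz vs Ahmed: Yilmaz, 9–4.
Yilmaz vs Weber: Weber, 7–6.
Yilmaz vs Kwan: Yilmaz wins 11–2.
Yilmaz vs Tanaka: Yilmaz wins 11–2.
Ahmed vs Weber: Ahmed, 7–6.
Ahmed vs Kwan: Ahmed wins 12–1.
Ahmed vs Tanaka: Ahmed wins 12–1.
Weber–Kwan: Weber 10–3.
Weber vs Tanaka: Weber, 13–0.
Kwan–Tanaka: Kwan 9–4.
Each nominee drops at least one matchup (Pham loses to Weber; Yilmaz loses to Pham; Ahmed loses to Pham; Weber loses to Ahmed; Kwan loses to Pham; Tanaka loses to Pham); the cycle Pham > Ahmed > Weber > Pham rules out a Condorcet winner.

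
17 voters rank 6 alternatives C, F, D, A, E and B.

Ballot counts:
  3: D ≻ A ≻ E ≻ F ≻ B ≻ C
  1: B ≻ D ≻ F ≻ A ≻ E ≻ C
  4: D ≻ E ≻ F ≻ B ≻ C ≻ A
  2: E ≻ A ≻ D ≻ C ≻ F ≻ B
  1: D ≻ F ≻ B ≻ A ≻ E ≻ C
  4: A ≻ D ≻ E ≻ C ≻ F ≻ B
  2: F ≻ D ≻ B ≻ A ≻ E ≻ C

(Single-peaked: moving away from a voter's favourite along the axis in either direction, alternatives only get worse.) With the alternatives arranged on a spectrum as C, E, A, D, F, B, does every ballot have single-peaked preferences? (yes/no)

Axis positions: C=1, E=2, A=3, D=4, F=5, B=6.
Group 1 (peak D at position 4): ranking walks positions 4-3-2-5-6-1, expanding outward from the peak — single-peaked.
Group 2: ranking walks positions 6-4-5-3-2-1; D is ranked above F even though F lies between D and the peak B on the axis — preferences dip and rise again. Not single-peaked.
Group 3: ranking walks positions 4-2-5-6-1-3; E is ranked above A even though A lies between E and the peak D on the axis — preferences dip and rise again. Not single-peaked.
Group 4 (peak E at position 2): ranking walks positions 2-3-4-1-5-6, expanding outward from the peak — single-peaked.
Group 5 (peak D at position 4): ranking walks positions 4-5-6-3-2-1, expanding outward from the peak — single-peaked.
Group 6 (peak A at position 3): ranking walks positions 3-4-2-1-5-6, expanding outward from the peak — single-peaked.
Group 7 (peak F at position 5): ranking walks positions 5-4-6-3-2-1, expanding outward from the peak — single-peaked.
Group 2 violates single-peakedness, so the profile is not single-peaked on this axis.

no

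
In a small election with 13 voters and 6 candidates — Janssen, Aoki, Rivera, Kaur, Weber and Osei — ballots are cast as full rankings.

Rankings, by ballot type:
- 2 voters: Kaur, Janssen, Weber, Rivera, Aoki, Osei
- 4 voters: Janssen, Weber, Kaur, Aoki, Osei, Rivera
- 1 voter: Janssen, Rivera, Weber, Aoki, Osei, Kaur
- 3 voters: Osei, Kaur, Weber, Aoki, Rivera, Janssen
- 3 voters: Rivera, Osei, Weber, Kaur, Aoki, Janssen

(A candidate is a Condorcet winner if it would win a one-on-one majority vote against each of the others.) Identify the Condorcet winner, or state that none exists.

Pairwise majorities:
Janssen vs Aoki: Janssen, 7–6.
Janssen vs Rivera: Janssen, 7–6.
Janssen vs Kaur: Kaur wins 8–5.
Janssen–Weber: Janssen 7–6.
Janssen vs Osei: Janssen, 7–6.
Aoki vs Rivera: Aoki wins 7–6.
Aoki vs Kaur: Kaur, 12–1.
Aoki–Weber: Weber 13–0.
Aoki vs Osei: Aoki wins 7–6.
Rivera vs Kaur: Kaur wins 9–4.
Rivera vs Weber: Weber, 9–4.
Rivera vs Osei: Osei, 7–6.
Kaur vs Weber: Weber, 8–5.
Kaur vs Osei: Osei, 7–6.
Weber–Osei: Weber 7–6.
Every candidate loses at least once (Janssen loses to Kaur; Aoki loses to Janssen; Rivera loses to Janssen; Kaur loses to Weber; Weber loses to Janssen; Osei loses to Janssen). The majority relation contains the cycle Janssen beats Weber beats Kaur beats Janssen, so there is no Condorcet winner.

none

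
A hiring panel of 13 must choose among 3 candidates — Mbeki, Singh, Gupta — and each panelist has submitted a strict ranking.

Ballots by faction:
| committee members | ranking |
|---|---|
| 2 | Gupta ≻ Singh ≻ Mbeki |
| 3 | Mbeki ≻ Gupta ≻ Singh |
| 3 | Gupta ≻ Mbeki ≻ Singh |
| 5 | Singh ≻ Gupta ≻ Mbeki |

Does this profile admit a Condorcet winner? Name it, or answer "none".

Check each pair by majority over 13 ballots:
Mbeki vs Singh: Mbeki is ranked higher on 3+3 = 6 ballots, Singh on 7. Singh wins 7–6.
Mbeki vs Gupta: Mbeki is ranked higher on 3 ballots, Gupta on 10. Gupta wins 10–3.
Singh vs Gupta: Gupta wins 8–5.
Gupta beats each of Mbeki, Singh — Gupta is the Condorcet winner.

Gupta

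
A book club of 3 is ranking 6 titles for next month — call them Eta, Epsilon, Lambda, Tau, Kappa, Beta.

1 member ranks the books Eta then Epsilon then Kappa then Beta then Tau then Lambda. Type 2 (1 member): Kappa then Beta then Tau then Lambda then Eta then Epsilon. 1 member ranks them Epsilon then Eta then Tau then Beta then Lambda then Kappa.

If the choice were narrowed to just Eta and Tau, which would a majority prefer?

Ballots ranking Eta above Tau: 1 + 1 = 2.
Ballots ranking Tau above Eta: 3 − 2 = 1.
Eta wins the head-to-head 2–1.

Eta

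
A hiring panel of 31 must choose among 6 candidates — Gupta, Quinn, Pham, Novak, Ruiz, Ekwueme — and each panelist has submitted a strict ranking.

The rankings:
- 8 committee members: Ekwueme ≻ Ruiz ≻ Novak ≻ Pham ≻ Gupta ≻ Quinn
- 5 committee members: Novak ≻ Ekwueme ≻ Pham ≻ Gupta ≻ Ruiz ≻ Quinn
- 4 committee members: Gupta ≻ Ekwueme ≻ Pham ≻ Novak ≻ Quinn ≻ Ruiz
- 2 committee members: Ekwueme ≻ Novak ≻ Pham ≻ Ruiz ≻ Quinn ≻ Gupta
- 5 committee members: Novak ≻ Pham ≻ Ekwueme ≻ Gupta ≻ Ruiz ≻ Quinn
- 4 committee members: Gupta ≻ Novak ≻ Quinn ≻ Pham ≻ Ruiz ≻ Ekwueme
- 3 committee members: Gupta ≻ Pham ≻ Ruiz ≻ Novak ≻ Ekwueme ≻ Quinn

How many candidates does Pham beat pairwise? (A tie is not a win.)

Pham against each rival (31 committee members):
Pham vs Gupta: Pham, 20–11.
Pham–Quinn: Pham 27–4.
Pham vs Novak: Pham preferred on 4+3 = 7 ballots; Novak wins 24–7.
Pham vs Ruiz: Pham wins 23–8.
Pham vs Ekwueme: Ekwueme wins 19–12.
Pham beats Gupta, Quinn, Ruiz; loses to Novak, Ekwueme — 3 pairwise wins.

3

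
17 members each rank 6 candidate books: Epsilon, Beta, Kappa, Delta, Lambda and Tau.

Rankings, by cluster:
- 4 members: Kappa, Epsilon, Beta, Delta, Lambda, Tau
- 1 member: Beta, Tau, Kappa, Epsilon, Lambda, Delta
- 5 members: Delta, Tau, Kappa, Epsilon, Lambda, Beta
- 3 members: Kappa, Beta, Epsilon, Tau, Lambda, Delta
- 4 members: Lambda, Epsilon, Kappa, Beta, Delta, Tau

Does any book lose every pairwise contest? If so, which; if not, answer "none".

Pairwise majorities:
Epsilon vs Beta: 13 to 4, Epsilon.
Epsilon vs Kappa: 4 for Epsilon, 13 for Kappa — Kappa by 13–4.
Epsilon–Delta: Epsilon 12–5.
Epsilon–Lambda: Epsilon 13–4.
Epsilon–Tau: Epsilon 11–6.
Beta vs Kappa: 1 for Beta, 16 for Kappa — Kappa by 16–1.
Beta vs Delta: Beta preferred on 4+1+3+4 = 12 ballots; Beta wins 12–5.
Beta vs Lambda: Lambda, 9–8.
Beta vs Tau: 12 to 5, Beta.
Kappa vs Delta: Kappa is ranked higher on 4+1+3+4 = 12 ballots, Delta on 5. Kappa wins 12–5.
Kappa vs Lambda: Kappa wins 13–4.
Kappa vs Tau: 4+3+4 = 11 for Kappa, 6 for Tau — Kappa by 11–6.
Delta vs Lambda: Delta preferred on 4+5 = 9 ballots; Delta wins 9–8.
Delta vs Tau: Delta, 13–4.
Lambda vs Tau: Tau wins 9–8.
Every book wins at least one matchup (Epsilon beats Beta; Beta beats Delta; Kappa beats Epsilon; Delta beats Lambda; Lambda beats Beta; Tau beats Lambda), so there is no Condorcet loser.

none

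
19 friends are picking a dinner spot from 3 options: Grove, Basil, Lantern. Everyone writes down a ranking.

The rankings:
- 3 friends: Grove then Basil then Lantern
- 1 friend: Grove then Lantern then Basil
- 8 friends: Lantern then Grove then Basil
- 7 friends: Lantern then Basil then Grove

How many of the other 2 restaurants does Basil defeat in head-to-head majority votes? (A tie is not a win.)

Basil against each rival (19 friends):
Basil vs Grove: 7 for Basil, 12 for Grove — Grove by 12–7.
Basil vs Lantern: 3 to 16, Lantern.
Basil beats no one; loses to Grove, Lantern — 0 pairwise wins.

0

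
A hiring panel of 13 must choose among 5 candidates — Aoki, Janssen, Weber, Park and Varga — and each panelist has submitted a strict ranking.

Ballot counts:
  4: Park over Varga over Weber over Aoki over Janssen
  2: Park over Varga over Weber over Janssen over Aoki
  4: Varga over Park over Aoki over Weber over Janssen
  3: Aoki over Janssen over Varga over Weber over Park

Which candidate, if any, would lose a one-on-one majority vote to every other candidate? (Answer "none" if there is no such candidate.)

Janssen

Pairwise majorities:
Aoki vs Janssen: Aoki is ranked higher on 4+4+3 = 11 ballots, Janssen on 2. Aoki wins 11–2.
Aoki–Weber: Aoki 7–6.
Aoki vs Park: 3 to 10, Park.
Aoki vs Varga: Varga, 10–3.
Janssen vs Weber: Weber wins 10–3.
Janssen vs Park: Park wins 10–3.
Janssen vs Varga: 3 for Janssen, 10 for Varga — Varga by 10–3.
Weber vs Park: Weber is ranked higher on 3 ballots, Park on 10. Park wins 10–3.
Weber–Varga: Varga 13–0.
Park vs Varga: Park preferred on 4+2 = 6 ballots; Varga wins 7–6.
Only Janssen has no wins; Janssen is the Condorcet loser.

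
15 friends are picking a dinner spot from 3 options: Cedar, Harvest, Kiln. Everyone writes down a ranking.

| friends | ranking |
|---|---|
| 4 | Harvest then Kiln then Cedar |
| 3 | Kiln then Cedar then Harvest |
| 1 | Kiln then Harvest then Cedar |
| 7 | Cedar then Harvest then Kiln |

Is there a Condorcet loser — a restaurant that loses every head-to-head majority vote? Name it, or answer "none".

none

Head-to-head results (15 friends):
Cedar vs Harvest: 3+7 = 10 for Cedar, 5 for Harvest — Cedar by 10–5.
Cedar vs Kiln: Kiln, 8–7.
Harvest vs Kiln: 4+7 = 11 for Harvest, 4 for Kiln — Harvest by 11–4.
No restaurant is winless: Cedar beats Harvest; Harvest beats Kiln; Kiln beats Cedar. There is no Condorcet loser.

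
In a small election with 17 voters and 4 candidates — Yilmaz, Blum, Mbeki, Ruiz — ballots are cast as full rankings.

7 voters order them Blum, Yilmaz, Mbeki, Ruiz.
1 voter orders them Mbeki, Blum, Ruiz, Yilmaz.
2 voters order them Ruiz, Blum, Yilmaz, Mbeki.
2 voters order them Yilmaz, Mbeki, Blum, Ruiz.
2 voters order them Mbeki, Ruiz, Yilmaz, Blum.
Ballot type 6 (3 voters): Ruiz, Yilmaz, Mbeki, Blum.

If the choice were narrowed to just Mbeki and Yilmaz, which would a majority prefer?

Yilmaz

Ballots ranking Mbeki above Yilmaz: 1 + 2 = 3.
Ballots ranking Yilmaz above Mbeki: 17 − 3 = 14.
Yilmaz wins the head-to-head 14–3.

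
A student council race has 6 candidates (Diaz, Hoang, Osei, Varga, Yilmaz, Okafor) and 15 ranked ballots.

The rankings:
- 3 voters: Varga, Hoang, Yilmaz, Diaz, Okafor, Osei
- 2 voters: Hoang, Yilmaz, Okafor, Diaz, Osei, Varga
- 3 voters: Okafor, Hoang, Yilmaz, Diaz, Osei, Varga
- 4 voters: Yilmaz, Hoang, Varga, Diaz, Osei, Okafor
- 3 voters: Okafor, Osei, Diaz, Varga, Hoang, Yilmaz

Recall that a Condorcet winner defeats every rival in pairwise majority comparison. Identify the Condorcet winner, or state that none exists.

Check each pair by majority over 15 ballots:
Diaz vs Hoang: Diaz preferred on 3 ballots; Hoang wins 12–3.
Diaz vs Osei: Diaz is ranked higher on 3+2+3+4 = 12 ballots, Osei on 3. Diaz wins 12–3.
Diaz vs Varga: 8 to 7, Diaz.
Diaz vs Yilmaz: Diaz preferred on 3 ballots; Yilmaz wins 12–3.
Diaz vs Okafor: Diaz is ranked higher on 3+4 = 7 ballots, Okafor on 8. Okafor wins 8–7.
Hoang vs Osei: Hoang is ranked higher on 3+2+3+4 = 12 ballots, Osei on 3. Hoang wins 12–3.
Hoang vs Varga: 9 to 6, Hoang.
Hoang vs Yilmaz: 3+2+3+3 = 11 for Hoang, 4 for Yilmaz — Hoang by 11–4.
Hoang vs Okafor: Hoang is ranked higher on 3+2+4 = 9 ballots, Okafor on 6. Hoang wins 9–6.
Osei vs Varga: Osei preferred on 2+3+3 = 8 ballots; Osei wins 8–7.
Osei vs Yilmaz: 3 for Osei, 12 for Yilmaz — Yilmaz by 12–3.
Osei vs Okafor: 4 to 11, Okafor.
Varga vs Yilmaz: 6 to 9, Yilmaz.
Varga vs Okafor: 3+4 = 7 for Varga, 8 for Okafor — Okafor by 8–7.
Yilmaz vs Okafor: Yilmaz preferred on 3+2+4 = 9 ballots; Yilmaz wins 9–6.
Hoang wins every pairwise contest, so Hoang is the Condorcet winner.

Hoang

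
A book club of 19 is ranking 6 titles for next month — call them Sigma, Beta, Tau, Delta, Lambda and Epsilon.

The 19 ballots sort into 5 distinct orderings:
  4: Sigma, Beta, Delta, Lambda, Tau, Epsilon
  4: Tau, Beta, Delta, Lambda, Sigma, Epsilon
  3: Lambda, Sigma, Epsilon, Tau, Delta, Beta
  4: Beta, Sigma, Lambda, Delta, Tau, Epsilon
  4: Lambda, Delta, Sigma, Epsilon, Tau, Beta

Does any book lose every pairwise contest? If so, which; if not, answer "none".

Head-to-head results (19 members):
Sigma vs Beta: Sigma is ranked higher on 4+3+4 = 11 ballots, Beta on 8. Sigma wins 11–8.
Sigma vs Tau: Sigma, 15–4.
Sigma–Delta: Sigma 11–8.
Sigma vs Lambda: 8 to 11, Lambda.
Sigma–Epsilon: Sigma 19–0.
Beta vs Tau: Tau wins 11–8.
Beta vs Delta: 12 to 7, Beta.
Beta vs Lambda: 12 to 7, Beta.
Beta vs Epsilon: Beta is ranked higher on 4+4+4 = 12 ballots, Epsilon on 7. Beta wins 12–7.
Tau vs Delta: Delta, 12–7.
Tau–Lambda: Lambda 15–4.
Tau vs Epsilon: Tau, 12–7.
Delta–Lambda: Lambda 11–8.
Delta–Epsilon: Delta 16–3.
Lambda vs Epsilon: 19 to 0, Lambda.
Epsilon loses to every other book — it is the Condorcet loser.

Epsilon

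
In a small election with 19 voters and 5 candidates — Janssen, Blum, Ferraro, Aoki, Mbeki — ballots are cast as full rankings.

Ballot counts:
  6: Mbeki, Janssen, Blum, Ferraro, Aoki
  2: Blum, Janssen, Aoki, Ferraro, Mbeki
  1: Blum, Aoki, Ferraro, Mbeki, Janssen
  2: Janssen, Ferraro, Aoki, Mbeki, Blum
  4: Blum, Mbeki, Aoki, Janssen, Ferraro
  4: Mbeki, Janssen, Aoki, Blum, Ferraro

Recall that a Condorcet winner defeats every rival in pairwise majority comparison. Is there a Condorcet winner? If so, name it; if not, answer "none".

Mbeki

Head-to-head results (19 voters):
Janssen vs Blum: Janssen, 12–7.
Janssen vs Ferraro: 18 to 1, Janssen.
Janssen vs Aoki: Janssen, 14–5.
Janssen vs Mbeki: 4 to 15, Mbeki.
Blum vs Ferraro: 17 to 2, Blum.
Blum vs Aoki: Blum preferred on 6+2+1+4 = 13 ballots; Blum wins 13–6.
Blum vs Mbeki: 2+1+4 = 7 for Blum, 12 for Mbeki — Mbeki by 12–7.
Ferraro vs Aoki: Ferraro preferred on 6+2 = 8 ballots; Aoki wins 11–8.
Ferraro vs Mbeki: 2+1+2 = 5 for Ferraro, 14 for Mbeki — Mbeki by 14–5.
Aoki–Mbeki: Mbeki 14–5.
Mbeki beats each of Janssen, Blum, Ferraro, Aoki — Mbeki is the Condorcet winner.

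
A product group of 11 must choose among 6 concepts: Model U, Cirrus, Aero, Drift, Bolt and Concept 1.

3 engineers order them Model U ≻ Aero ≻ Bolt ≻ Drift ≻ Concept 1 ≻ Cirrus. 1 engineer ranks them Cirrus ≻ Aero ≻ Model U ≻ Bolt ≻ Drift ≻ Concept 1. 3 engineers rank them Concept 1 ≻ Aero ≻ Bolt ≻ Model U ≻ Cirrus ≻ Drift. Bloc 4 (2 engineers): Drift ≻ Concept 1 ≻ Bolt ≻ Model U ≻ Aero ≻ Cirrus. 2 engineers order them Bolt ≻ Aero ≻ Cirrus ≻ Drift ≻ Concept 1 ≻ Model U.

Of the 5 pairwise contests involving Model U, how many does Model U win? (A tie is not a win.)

Model U against each rival (11 engineers):
Model U vs Cirrus: Model U preferred on 3+3+2 = 8 ballots; Model U wins 8–3.
Model U vs Aero: Model U is ranked higher on 3+2 = 5 ballots, Aero on 6. Aero wins 6–5.
Model U vs Drift: Model U wins 7–4.
Model U–Bolt: Bolt 7–4.
Model U vs Concept 1: 4 to 7, Concept 1.
Model U beats Cirrus, Drift; loses to Aero, Bolt, Concept 1 — 2 pairwise wins.

2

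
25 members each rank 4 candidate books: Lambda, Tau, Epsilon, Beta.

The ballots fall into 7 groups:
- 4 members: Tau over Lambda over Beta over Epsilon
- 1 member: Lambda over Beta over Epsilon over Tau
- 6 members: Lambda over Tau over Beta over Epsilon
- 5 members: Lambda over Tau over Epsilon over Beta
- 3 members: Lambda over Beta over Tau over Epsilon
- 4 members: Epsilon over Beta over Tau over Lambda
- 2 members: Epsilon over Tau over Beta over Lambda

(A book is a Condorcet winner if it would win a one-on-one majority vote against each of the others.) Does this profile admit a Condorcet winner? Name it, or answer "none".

Lambda

Head-to-head results (25 members):
Lambda vs Tau: 15 to 10, Lambda.
Lambda vs Epsilon: 4+1+6+5+3 = 19 for Lambda, 6 for Epsilon — Lambda by 19–6.
Lambda vs Beta: Lambda preferred on 4+1+6+5+3 = 19 ballots; Lambda wins 19–6.
Tau vs Epsilon: Tau preferred on 4+6+5+3 = 18 ballots; Tau wins 18–7.
Tau vs Beta: 17 to 8, Tau.
Epsilon vs Beta: Epsilon preferred on 5+4+2 = 11 ballots; Beta wins 14–11.
Lambda wins every pairwise contest, so Lambda is the Condorcet winner.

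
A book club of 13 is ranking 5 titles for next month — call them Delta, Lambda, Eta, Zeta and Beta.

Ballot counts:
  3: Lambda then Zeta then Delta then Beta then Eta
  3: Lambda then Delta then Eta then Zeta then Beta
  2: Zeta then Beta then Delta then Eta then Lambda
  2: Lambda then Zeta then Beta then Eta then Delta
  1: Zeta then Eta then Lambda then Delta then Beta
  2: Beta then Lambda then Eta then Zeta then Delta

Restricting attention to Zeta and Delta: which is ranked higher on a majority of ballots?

Ballots ranking Zeta above Delta: 3 + 2 + 2 + 1 + 2 = 10.
Ballots ranking Delta above Zeta: 13 − 10 = 3.
Zeta wins the head-to-head 10–3.

Zeta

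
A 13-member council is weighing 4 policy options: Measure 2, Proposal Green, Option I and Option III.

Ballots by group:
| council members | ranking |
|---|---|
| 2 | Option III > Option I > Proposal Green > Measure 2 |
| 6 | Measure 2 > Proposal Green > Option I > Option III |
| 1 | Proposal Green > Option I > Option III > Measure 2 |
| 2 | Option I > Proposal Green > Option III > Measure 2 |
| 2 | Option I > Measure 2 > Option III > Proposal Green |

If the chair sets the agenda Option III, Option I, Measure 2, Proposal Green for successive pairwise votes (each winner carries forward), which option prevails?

Proposal Green

Round 1: Option III vs Option I — 2–11, Option I advances.
Round 2: Option I vs Measure 2 — 7–6, Option I advances.
Round 3: Option I vs Proposal Green — 6–7, Proposal Green advances.
The agenda winner is Proposal Green.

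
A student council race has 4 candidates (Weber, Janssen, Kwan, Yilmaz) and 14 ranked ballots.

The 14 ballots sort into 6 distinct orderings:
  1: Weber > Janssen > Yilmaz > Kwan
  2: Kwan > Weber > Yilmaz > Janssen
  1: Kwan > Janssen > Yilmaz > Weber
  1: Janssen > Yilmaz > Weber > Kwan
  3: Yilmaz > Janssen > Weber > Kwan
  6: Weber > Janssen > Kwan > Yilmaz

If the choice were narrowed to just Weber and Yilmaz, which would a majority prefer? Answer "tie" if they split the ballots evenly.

Ballots ranking Weber above Yilmaz: 1 + 2 + 6 = 9.
Ballots ranking Yilmaz above Weber: 14 − 9 = 5.
Weber wins the head-to-head 9–5.

Weber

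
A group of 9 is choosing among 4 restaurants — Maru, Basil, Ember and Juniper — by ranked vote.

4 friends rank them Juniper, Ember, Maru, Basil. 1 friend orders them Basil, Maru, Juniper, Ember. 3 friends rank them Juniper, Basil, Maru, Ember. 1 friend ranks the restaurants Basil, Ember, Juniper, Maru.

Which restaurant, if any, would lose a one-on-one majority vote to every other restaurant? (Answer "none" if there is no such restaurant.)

Maru

Head-to-head results (9 friends):
Maru vs Basil: 4 for Maru, 5 for Basil — Basil by 5–4.
Maru vs Ember: 4 to 5, Ember.
Maru vs Juniper: 1 for Maru, 8 for Juniper — Juniper by 8–1.
Basil vs Ember: Basil is ranked higher on 1+3+1 = 5 ballots, Ember on 4. Basil wins 5–4.
Basil–Juniper: Juniper 7–2.
Ember–Juniper: Juniper 8–1.
Only Maru has no wins; Maru is the Condorcet loser.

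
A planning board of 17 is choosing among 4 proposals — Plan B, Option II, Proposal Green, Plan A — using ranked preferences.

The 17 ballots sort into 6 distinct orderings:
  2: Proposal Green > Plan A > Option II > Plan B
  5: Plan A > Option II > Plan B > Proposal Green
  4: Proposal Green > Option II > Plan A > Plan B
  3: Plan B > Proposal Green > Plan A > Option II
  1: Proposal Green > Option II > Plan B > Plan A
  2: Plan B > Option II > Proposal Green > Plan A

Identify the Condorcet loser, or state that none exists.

Head-to-head results (17 council members):
Plan B vs Option II: Option II, 12–5.
Plan B vs Proposal Green: Plan B is ranked higher on 5+3+2 = 10 ballots, Proposal Green on 7. Plan B wins 10–7.
Plan B vs Plan A: 6 to 11, Plan A.
Option II vs Proposal Green: 7 to 10, Proposal Green.
Option II vs Plan A: Plan A wins 10–7.
Proposal Green–Plan A: Proposal Green 12–5.
Each option has at least one pairwise win (Plan B beats Proposal Green; Option II beats Plan B; Proposal Green beats Option II; Plan A beats Plan B) — no Condorcet loser.

none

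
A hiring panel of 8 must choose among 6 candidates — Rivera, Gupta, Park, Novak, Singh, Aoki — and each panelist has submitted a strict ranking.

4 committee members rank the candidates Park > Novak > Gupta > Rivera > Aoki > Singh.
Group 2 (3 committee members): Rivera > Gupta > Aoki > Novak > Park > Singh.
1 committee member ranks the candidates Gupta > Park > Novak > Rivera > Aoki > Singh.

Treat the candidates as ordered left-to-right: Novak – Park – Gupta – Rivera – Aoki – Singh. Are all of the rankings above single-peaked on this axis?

Axis positions: Novak=1, Park=2, Gupta=3, Rivera=4, Aoki=5, Singh=6.
Group 1 (peak Park at position 2): ranking walks positions 2-1-3-4-5-6, expanding outward from the peak — single-peaked.
Group 2: ranking walks positions 4-3-5-1-2-6; Novak is ranked above Park even though Park lies between Novak and the peak Rivera on the axis — preferences dip and rise again. Not single-peaked.
Group 3 (peak Gupta at position 3): ranking walks positions 3-2-1-4-5-6, expanding outward from the peak — single-peaked.
Group 2 violates single-peakedness, so the profile is not single-peaked on this axis.

no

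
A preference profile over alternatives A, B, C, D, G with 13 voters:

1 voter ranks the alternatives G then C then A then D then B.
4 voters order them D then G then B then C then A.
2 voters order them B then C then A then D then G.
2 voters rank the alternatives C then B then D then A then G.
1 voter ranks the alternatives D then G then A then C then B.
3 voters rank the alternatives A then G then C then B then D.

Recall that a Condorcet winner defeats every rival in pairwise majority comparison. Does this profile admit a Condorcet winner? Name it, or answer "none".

Pairwise majorities:
A vs B: B, 8–5.
A–C: C 9–4.
A vs D: A is ranked higher on 1+2+3 = 6 ballots, D on 7. D wins 7–6.
A vs G: A wins 7–6.
B vs C: C wins 7–6.
B vs D: B is ranked higher on 2+2+3 = 7 ballots, D on 6. B wins 7–6.
B vs G: B preferred on 2+2 = 4 ballots; G wins 9–4.
C–D: C 8–5.
C vs G: C is ranked higher on 2+2 = 4 ballots, G on 9. G wins 9–4.
D vs G: D preferred on 4+2+2+1 = 9 ballots; D wins 9–4.
No alternative is unbeaten: A loses to B; B loses to C; C loses to G; D loses to B; G loses to A. In particular A > G > B > A is a majority cycle — no Condorcet winner exists.

none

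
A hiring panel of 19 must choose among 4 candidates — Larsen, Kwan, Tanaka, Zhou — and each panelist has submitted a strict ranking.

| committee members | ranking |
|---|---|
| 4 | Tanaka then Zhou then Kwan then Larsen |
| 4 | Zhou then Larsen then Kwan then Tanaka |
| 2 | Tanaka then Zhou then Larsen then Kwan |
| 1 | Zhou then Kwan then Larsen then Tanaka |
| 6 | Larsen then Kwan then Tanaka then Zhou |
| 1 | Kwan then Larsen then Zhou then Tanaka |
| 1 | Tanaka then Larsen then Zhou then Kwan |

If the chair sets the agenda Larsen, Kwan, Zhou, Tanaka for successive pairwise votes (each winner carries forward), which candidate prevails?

Round 1: Larsen vs Kwan — 13–6, Larsen advances.
Round 2: Larsen vs Zhou — 8–11, Zhou advances.
Round 3: Zhou vs Tanaka — 6–13, Tanaka advances.
Tanaka survives the agenda.

Tanaka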